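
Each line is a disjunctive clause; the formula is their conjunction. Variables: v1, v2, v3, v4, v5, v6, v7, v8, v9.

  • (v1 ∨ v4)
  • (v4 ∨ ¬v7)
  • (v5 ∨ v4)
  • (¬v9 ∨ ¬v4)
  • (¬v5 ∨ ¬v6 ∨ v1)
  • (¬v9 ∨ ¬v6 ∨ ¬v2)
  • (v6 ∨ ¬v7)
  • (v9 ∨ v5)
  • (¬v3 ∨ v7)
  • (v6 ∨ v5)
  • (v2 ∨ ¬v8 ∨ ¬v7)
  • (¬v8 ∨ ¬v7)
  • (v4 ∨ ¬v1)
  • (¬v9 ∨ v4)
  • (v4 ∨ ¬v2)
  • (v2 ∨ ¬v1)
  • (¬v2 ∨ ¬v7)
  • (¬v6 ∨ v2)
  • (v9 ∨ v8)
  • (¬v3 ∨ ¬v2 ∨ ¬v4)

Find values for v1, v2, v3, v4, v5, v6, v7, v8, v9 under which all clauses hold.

Pure literal: v3 appears only negated; assign v3 = False.
Try v1 = True.
  then v4 is forced to True.
  then v9 is forced to False.
  then v5 is forced to True.
  then v2 is forced to True.
  then v7 is forced to False.
  then v8 is forced to True.
v6 is now unconstrained; take v6 = True.
Check each clause:
  1. (v1 ∨ v4) — v1 is true.
  2. (v4 ∨ ¬v7) — ¬v7 is true.
  3. (v5 ∨ v4) — v4 is true.
  4. (¬v9 ∨ ¬v4) — ¬v9 is true.
  5. (v1 ∨ ¬v6 ∨ ¬v5) — v1 is true.
  6. (¬v6 ∨ ¬v2 ∨ ¬v9) — ¬v9 is true.
  7. (¬v7 ∨ v6) — ¬v7 is true.
  8. (v9 ∨ v5) — v5 is true.
  9. (v7 ∨ ¬v3) — ¬v3 is true.
  10. (v6 ∨ v5) — v5 is true.
  11. (¬v7 ∨ ¬v8 ∨ v2) — ¬v7 is true.
  12. (¬v8 ∨ ¬v7) — ¬v7 is true.
  13. (v4 ∨ ¬v1) — v4 is true.
  14. (v4 ∨ ¬v9) — v4 is true.
  15. (¬v2 ∨ v4) — v4 is true.
  16. (¬v1 ∨ v2) — v2 is true.
  17. (¬v2 ∨ ¬v7) — ¬v7 is true.
  18. (¬v6 ∨ v2) — v2 is true.
  19. (v9 ∨ v8) — v8 is true.
  20. (¬v3 ∨ ¬v2 ∨ ¬v4) — ¬v3 is true.

v1=T, v2=T, v3=F, v4=T, v5=T, v6=T, v7=F, v8=T, v9=F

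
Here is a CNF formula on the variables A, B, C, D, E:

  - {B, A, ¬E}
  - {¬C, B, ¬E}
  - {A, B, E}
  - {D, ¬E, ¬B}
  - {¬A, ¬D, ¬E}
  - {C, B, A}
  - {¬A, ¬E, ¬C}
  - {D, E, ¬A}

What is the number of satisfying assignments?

Case analysis on E and A:
  E=1, A=1: remaining (B,C,D) ∈ {(0,0,0)} — 1.
  E=1, A=0: remaining (B,C,D) ∈ {(1,0,1); (1,1,1)} — 2.
  E=0, A=1: remaining (B,C,D) ∈ {(0,0,1); (0,1,1); (1,0,1); (1,1,1)} — 4.
  E=0, A=0: remaining (B,C,D) ∈ {(1,0,0); (1,0,1); (1,1,0); (1,1,1)} — 4.
Total: 1 + 2 + 4 + 4 = 11.

11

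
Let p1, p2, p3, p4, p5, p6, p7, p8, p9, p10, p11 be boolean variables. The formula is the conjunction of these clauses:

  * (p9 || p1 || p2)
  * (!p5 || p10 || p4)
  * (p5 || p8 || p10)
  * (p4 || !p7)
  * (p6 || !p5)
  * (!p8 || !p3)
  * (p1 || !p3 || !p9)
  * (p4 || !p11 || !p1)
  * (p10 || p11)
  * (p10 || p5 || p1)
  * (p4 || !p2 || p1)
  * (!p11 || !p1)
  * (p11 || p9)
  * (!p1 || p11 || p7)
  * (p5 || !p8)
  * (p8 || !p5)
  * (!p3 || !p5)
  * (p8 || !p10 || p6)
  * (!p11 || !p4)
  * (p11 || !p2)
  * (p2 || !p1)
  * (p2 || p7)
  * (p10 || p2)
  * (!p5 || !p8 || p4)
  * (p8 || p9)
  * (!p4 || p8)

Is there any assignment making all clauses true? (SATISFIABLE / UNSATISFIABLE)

SATISFIABLE

Pure literal: p3 appears only negated; assign p3 = False.
Pure literal: p6 appears only positively; assign p6 = True.
Try p1 = False.
Branch on p2: take p2 = False.
  then p9 is forced to True.
  then p7 is forced to True.
  then p4 is forced to True.
  then p11 is forced to False.
  then p10 is forced to True.
  then p8 is forced to True.
  then p5 is forced to True.
Every clause has at least one true literal under this assignment.
So p1=F, p2=F, p3=F, p4=T, p5=T, p6=T, p7=T, p8=T, p9=T, p10=T, p11=F is a satisfying assignment.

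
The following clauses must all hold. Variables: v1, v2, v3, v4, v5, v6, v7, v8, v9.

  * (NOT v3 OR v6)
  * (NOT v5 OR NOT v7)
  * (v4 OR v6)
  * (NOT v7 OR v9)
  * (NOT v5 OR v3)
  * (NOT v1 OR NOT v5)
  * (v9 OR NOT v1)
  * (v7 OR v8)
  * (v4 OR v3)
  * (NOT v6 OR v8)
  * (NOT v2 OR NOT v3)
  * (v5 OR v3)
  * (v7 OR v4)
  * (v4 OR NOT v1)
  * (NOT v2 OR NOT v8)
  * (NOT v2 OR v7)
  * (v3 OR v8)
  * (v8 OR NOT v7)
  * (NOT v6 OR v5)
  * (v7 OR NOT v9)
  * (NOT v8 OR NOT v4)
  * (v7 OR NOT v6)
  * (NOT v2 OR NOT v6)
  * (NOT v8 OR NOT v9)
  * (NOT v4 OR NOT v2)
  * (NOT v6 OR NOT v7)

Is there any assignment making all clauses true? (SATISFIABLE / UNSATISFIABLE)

v7 = True:
  propagation gives v5=False, v9=True, v3=True, v6=True; an empty clause results — contradiction.
v7 = False:
  propagation gives v8=True, v4=True; an empty clause results — contradiction.
Every branch closes, so no satisfying assignment exists.

UNSATISFIABLE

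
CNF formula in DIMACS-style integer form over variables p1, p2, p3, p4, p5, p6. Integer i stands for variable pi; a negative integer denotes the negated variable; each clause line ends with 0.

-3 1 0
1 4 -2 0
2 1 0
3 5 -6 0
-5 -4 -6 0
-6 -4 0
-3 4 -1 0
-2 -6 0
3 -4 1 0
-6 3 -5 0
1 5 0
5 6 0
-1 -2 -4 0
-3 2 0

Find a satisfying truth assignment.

Try p1 = True.
For the remaining variables, p2 = False, p3 = False, p4 = False, p5 = True, p6 = False works.

p1=T, p2=F, p3=F, p4=F, p5=T, p6=F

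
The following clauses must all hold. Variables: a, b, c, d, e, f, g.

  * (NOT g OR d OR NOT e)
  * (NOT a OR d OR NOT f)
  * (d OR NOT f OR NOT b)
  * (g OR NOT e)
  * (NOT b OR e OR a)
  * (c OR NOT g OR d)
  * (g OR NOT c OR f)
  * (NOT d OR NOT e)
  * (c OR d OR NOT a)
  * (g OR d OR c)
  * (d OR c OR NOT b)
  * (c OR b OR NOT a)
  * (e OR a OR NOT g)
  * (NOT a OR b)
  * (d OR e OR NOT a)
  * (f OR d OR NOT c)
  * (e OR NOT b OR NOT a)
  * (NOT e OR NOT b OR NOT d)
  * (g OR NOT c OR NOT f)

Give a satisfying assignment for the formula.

Branch on a: take a = False.
Set b = False and propagate.
The remaining clauses are satisfied by c = False, d = True, e = False, f = False, g = False.
Check each clause:
  1. (NOT e OR d OR NOT g) — NOT g is true.
  2. (NOT a OR d OR NOT f) — NOT f is true.
  3. (d OR NOT b OR NOT f) — NOT f is true.
  4. (g OR NOT e) — NOT e is true.
  5. (a OR e OR NOT b) — NOT b is true.
  6. (c OR NOT g OR d) — NOT g is true.
  7. (NOT c OR f OR g) — NOT c is true.
  8. (NOT e OR NOT d) — NOT e is true.
  9. (c OR NOT a OR d) — d is true.
  10. (g OR c OR d) — d is true.
  11. (NOT b OR c OR d) — d is true.
  12. (b OR NOT a OR c) — NOT a is true.
  13. (e OR NOT g OR a) — NOT g is true.
  14. (NOT a OR b) — NOT a is true.
  15. (e OR NOT a OR d) — d is true.
  16. (NOT c OR d OR f) — d is true.
  17. (NOT b OR e OR NOT a) — NOT b is true.
  18. (NOT d OR NOT e OR NOT b) — NOT e is true.
  19. (NOT f OR g OR NOT c) — NOT f is true.

a=F, b=F, c=F, d=T, e=F, f=F, g=F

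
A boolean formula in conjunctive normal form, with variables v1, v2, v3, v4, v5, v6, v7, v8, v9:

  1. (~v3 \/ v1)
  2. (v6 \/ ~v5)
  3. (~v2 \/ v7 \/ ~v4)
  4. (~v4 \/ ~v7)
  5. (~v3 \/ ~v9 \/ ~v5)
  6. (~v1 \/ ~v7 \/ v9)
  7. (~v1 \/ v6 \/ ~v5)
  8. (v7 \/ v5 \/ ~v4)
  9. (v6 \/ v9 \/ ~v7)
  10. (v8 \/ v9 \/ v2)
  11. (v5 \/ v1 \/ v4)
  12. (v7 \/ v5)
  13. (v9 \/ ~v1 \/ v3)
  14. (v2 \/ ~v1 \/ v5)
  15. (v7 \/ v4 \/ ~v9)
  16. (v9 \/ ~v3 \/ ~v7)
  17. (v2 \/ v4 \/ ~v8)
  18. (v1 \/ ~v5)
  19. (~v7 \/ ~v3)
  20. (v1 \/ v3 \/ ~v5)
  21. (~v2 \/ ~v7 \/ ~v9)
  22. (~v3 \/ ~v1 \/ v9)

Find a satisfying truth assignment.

v1=T  v2=F  v3=F  v4=T  v5=T  v6=T  v7=F  v8=T  v9=T

Check each clause:
  1. (v1 \/ ~v3) — v1 is true.
  2. (~v5 \/ v6) — v6 is true.
  3. (~v4 \/ v7 \/ ~v2) — ~v2 is true.
  4. (~v4 \/ ~v7) — ~v7 is true.
  5. (~v3 \/ ~v9 \/ ~v5) — ~v3 is true.
  6. (v9 \/ ~v1 \/ ~v7) — ~v7 is true.
  7. (~v1 \/ ~v5 \/ v6) — v6 is true.
  8. (v5 \/ ~v4 \/ v7) — v5 is true.
  9. (~v7 \/ v9 \/ v6) — v9 is true.
  10. (v2 \/ v8 \/ v9) — v8 is true.
  11. (v1 \/ v5 \/ v4) — v1 is true.
  12. (v5 \/ v7) — v5 is true.
  13. (v9 \/ ~v1 \/ v3) — v9 is true.
  14. (v2 \/ v5 \/ ~v1) — v5 is true.
  15. (v4 \/ v7 \/ ~v9) — v4 is true.
  16. (~v7 \/ v9 \/ ~v3) — v9 is true.
  17. (v4 \/ ~v8 \/ v2) — v4 is true.
  18. (~v5 \/ v1) — v1 is true.
  19. (~v3 \/ ~v7) — ~v7 is true.
  20. (~v5 \/ v1 \/ v3) — v1 is true.
  21. (~v7 \/ ~v2 \/ ~v9) — ~v7 is true.
  22. (v9 \/ ~v3 \/ ~v1) — v9 is true.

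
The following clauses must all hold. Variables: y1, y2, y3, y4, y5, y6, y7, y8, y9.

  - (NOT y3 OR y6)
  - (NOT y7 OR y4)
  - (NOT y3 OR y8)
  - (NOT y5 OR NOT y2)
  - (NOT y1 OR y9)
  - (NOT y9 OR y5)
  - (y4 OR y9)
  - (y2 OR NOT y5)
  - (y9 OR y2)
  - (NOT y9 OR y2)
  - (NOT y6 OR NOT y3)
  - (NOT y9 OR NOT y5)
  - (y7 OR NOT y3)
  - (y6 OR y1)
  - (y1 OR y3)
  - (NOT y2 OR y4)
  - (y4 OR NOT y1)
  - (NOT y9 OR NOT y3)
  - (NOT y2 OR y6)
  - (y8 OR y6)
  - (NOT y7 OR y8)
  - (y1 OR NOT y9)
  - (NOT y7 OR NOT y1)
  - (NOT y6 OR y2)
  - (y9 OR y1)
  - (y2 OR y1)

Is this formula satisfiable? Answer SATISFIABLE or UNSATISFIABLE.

UNSATISFIABLE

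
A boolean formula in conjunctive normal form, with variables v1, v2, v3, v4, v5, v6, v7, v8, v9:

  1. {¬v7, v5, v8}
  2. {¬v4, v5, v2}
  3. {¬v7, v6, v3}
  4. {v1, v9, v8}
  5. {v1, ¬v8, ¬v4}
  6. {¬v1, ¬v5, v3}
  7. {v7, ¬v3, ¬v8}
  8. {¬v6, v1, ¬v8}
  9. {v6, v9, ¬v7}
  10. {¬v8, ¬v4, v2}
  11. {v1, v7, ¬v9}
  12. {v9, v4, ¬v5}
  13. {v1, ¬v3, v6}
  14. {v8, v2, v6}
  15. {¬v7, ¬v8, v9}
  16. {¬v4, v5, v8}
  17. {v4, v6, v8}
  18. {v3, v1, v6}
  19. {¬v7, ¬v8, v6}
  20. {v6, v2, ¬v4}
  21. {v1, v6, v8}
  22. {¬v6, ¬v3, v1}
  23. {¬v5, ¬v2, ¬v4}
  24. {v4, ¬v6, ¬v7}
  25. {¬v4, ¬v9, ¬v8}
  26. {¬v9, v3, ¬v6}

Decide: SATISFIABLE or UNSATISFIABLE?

Branch on v1: take v1 = True.
Branch on v2: take v2 = False.
For the remaining variables, v3 = False, v4 = False, v5 = False, v6 = False, v7 = False, v8 = True, v9 = True works.
Every clause has at least one true literal under this assignment.
So v1 = 1, v2 = 0, v3 = 0, v4 = 0, v5 = 0, v6 = 0, v7 = 0, v8 = 1, v9 = 1 is a satisfying assignment.

SATISFIABLE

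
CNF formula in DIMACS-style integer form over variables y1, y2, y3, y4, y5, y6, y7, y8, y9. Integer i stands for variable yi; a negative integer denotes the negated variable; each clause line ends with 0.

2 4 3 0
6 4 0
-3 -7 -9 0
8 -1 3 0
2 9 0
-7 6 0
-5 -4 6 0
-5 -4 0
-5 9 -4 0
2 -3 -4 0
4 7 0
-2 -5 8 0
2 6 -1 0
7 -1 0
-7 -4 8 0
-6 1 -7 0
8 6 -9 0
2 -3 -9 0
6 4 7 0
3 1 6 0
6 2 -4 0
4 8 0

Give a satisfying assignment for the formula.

y1 = F, y2 = T, y3 = T, y4 = T, y5 = F, y6 = T, y7 = F, y8 = T, y9 = F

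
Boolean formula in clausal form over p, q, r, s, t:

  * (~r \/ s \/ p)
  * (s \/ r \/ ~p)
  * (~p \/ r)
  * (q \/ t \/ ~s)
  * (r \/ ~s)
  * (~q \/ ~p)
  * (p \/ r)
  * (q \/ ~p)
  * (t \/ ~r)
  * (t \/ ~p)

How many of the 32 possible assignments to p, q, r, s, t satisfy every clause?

2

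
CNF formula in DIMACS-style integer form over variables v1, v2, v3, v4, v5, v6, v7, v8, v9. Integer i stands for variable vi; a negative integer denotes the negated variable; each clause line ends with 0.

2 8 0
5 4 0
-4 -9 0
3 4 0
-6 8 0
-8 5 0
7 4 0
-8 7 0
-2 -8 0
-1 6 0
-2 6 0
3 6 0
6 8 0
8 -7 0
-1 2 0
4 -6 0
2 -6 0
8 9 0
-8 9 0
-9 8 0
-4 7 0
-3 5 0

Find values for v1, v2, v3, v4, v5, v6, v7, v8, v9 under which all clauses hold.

v1 occurs only negated in the remaining clauses — set v1 = False.
v5 occurs only positively in the remaining clauses — set v5 = True.
Set v2 = False and propagate.
  then v8 is forced to True.
  then v7 is forced to True.
  then v6 is forced to False.
  then v3 is forced to True.
  then v9 is forced to True.
  then v4 is forced to False.
Check each clause:
  1. (v2 | v8) — v8 is true.
  2. (v4 | v5) — v5 is true.
  3. (~v9 | ~v4) — ~v4 is true.
  4. (v4 | v3) — v3 is true.
  5. (~v6 | v8) — v8 is true.
  6. (v5 | ~v8) — v5 is true.
  7. (v4 | v7) — v7 is true.
  8. (~v8 | v7) — v7 is true.
  9. (~v8 | ~v2) — ~v2 is true.
  10. (v6 | ~v1) — ~v1 is true.
  11. (v6 | ~v2) — ~v2 is true.
  12. (v6 | v3) — v3 is true.
  13. (v6 | v8) — v8 is true.
  14. (v8 | ~v7) — v8 is true.
  15. (v2 | ~v1) — ~v1 is true.
  16. (~v6 | v4) — ~v6 is true.
  17. (~v6 | v2) — ~v6 is true.
  18. (v9 | v8) — v8 is true.
  19. (~v8 | v9) — v9 is true.
  20. (v8 | ~v9) — v8 is true.
  21. (~v4 | v7) — ~v4 is true.
  22. (~v3 | v5) — v5 is true.

v1 = False, v2 = False, v3 = True, v4 = False, v5 = True, v6 = False, v7 = True, v8 = True, v9 = True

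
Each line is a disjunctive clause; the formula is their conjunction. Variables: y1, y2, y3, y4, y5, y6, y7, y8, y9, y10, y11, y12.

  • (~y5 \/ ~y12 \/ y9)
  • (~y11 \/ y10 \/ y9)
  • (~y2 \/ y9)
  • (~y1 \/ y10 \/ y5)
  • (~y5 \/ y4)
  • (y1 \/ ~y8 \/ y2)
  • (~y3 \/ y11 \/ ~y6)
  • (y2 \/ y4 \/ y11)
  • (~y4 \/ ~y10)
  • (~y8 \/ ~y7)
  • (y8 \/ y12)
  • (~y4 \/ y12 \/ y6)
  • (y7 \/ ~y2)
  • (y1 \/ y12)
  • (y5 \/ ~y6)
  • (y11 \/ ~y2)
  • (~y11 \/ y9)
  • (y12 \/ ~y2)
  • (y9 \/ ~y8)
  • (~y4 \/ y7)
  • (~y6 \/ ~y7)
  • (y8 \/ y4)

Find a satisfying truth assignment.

y3 occurs only negated in the remaining clauses — set y3 = False.
Pure literal: y9 appears only positively; assign y9 = True.
Set y1 = False and propagate.
  then y12 is forced to True.
Try y2 = True.
  then y7 is forced to True.
  then y8 is forced to False.
  then y11 is forced to True.
  then y6 is forced to False.
  then y4 is forced to True.
  then y10 is forced to False.
y5 is now unconstrained; take y5 = True.

y1 = F, y2 = T, y3 = F, y4 = T, y5 = T, y6 = F, y7 = T, y8 = F, y9 = T, y10 = F, y11 = T, y12 = T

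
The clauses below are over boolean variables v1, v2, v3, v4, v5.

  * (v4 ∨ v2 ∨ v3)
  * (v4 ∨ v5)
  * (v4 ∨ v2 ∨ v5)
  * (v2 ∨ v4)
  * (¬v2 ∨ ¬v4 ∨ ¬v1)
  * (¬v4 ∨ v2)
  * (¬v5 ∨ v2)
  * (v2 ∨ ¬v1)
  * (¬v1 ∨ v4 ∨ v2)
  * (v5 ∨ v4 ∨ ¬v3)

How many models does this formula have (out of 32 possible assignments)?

Case analysis on v2 and v4:
  v2=T, v4=T: remaining (v1,v3,v5) ∈ {(F,F,F); (F,F,T); (F,T,F); (F,T,T)} — 4.
  v2=T, v4=F: remaining (v1,v3,v5) ∈ {(F,F,T); (F,T,T); (T,F,T); (T,T,T)} — 4.
  v2=F, v4=T: a clause becomes empty — 0.
  v2=F, v4=F: a clause becomes empty — 0.
Total: 4 + 4 + 0 + 0 = 8.

8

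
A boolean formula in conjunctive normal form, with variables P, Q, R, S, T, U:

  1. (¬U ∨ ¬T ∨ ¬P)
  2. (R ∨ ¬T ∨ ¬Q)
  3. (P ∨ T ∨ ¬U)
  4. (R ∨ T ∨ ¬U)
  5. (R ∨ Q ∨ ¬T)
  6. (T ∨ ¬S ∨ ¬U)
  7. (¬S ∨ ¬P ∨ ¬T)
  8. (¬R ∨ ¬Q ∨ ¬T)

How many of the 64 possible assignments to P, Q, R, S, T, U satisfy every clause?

23

Split on T, then R.
  T=1, R=1: 5 of the 16 assignments to (P,Q,S,U) work.
  T=1, R=0: a clause becomes empty — 0.
  T=0, R=1: Q free; 5 ways for (P,S,U) × 2^1 = 10.
  T=0, R=0: forces U=0; P, Q, S free → 2^3 = 8.
Total: 5 + 0 + 10 + 8 = 23.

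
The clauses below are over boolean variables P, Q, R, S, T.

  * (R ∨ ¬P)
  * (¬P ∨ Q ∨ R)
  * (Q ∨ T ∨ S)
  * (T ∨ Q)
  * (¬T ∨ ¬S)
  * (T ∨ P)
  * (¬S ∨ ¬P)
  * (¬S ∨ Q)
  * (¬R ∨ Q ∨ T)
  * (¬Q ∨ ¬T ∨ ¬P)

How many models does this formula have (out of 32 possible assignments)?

Satisfying assignments:
  P=F Q=F R=F S=F T=T
  P=F Q=F R=T S=F T=T
  P=F Q=T R=F S=F T=T
  P=F Q=T R=T S=F T=T
  P=T Q=F R=T S=F T=T
  P=T Q=T R=T S=F T=F
Count: 6.

6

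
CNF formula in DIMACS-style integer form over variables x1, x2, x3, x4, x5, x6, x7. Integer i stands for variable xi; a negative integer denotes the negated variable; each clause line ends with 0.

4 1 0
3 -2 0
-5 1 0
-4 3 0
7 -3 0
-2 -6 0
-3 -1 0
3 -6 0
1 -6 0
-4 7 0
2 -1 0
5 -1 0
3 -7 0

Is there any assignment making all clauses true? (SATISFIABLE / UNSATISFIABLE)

SATISFIABLE

x6 occurs only negated in the remaining clauses — set x6 = False.
Try x1 = False.
  then x4 is forced to True.
  then x5 is forced to False.
  then x3 is forced to True.
  then x7 is forced to True.
x2 is now unconstrained; take x2 = True.
So x1 = 0, x2 = 1, x3 = 1, x4 = 1, x5 = 0, x6 = 0, x7 = 1 is a satisfying assignment.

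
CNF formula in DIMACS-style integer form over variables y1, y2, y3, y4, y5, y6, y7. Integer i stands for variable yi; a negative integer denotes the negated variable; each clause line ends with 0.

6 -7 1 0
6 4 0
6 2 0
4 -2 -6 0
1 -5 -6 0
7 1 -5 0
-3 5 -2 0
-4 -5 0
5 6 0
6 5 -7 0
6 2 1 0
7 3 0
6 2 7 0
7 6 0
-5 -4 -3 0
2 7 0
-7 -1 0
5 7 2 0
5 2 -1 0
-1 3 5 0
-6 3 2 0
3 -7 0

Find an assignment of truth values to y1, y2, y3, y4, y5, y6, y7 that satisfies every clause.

Try y1 = False.
The remaining clauses are satisfied by y2 = False, y3 = True, y4 = True, y5 = False, y6 = True, y7 = True.

y1=False, y2=False, y3=True, y4=True, y5=False, y6=True, y7=True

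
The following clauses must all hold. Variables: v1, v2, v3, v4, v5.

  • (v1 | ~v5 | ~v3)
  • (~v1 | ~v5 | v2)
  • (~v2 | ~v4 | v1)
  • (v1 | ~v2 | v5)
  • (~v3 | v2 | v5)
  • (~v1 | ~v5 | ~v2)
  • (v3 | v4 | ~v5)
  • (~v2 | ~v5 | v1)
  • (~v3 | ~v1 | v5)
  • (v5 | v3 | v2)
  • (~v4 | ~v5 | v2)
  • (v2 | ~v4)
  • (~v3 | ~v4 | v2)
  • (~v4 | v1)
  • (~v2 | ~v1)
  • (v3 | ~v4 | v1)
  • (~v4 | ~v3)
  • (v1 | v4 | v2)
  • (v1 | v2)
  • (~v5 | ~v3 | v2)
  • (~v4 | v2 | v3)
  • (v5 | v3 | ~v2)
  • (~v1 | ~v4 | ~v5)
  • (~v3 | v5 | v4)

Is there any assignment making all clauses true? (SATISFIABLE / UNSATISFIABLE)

UNSATISFIABLE

v2 = True:
  propagation gives v1=False, v4=False, v5=True; an empty clause results — contradiction.
v2 = False:
  propagation gives v4=False, v1=True, v5=False, v3=False; an empty clause results — contradiction.
Every branch closes, so no satisfying assignment exists.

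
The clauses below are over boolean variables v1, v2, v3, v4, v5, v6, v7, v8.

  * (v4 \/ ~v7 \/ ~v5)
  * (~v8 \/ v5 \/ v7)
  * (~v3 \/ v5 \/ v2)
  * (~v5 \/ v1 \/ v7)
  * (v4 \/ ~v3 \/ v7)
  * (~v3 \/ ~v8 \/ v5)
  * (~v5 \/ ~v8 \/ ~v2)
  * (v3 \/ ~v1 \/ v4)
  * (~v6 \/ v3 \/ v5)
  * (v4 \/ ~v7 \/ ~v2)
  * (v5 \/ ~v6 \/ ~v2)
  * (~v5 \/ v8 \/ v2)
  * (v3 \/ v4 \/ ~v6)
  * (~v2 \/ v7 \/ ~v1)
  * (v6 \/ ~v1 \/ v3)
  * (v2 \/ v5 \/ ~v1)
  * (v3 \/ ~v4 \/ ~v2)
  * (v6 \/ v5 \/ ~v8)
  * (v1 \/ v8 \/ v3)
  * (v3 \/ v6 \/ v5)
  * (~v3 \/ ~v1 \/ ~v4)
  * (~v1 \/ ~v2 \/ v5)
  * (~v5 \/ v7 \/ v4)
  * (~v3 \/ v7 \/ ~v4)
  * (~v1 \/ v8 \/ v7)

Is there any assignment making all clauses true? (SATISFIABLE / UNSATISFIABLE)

SATISFIABLE

Set v1 = False and propagate.
Set v2 = True and propagate.
For the remaining variables, v3 = True, v4 = True, v5 = False, v6 = False, v7 = True, v8 = False works.
So v1 = F, v2 = T, v3 = T, v4 = T, v5 = F, v6 = F, v7 = T, v8 = F is a satisfying assignment.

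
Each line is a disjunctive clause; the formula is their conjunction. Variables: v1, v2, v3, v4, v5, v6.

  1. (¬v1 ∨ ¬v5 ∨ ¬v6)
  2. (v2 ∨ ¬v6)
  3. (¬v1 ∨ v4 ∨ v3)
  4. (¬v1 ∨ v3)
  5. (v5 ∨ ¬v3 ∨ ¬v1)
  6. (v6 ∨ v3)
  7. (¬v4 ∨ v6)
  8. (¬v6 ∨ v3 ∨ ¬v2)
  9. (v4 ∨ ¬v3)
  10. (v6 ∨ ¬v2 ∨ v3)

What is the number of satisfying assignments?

2

The models are:
  v1=F v2=T v3=T v4=T v5=F v6=T
  v1=F v2=T v3=T v4=T v5=T v6=T
That's 2 in total.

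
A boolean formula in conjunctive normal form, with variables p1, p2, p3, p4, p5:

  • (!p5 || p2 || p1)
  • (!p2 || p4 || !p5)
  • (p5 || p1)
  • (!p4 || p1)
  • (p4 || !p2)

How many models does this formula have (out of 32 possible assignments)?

12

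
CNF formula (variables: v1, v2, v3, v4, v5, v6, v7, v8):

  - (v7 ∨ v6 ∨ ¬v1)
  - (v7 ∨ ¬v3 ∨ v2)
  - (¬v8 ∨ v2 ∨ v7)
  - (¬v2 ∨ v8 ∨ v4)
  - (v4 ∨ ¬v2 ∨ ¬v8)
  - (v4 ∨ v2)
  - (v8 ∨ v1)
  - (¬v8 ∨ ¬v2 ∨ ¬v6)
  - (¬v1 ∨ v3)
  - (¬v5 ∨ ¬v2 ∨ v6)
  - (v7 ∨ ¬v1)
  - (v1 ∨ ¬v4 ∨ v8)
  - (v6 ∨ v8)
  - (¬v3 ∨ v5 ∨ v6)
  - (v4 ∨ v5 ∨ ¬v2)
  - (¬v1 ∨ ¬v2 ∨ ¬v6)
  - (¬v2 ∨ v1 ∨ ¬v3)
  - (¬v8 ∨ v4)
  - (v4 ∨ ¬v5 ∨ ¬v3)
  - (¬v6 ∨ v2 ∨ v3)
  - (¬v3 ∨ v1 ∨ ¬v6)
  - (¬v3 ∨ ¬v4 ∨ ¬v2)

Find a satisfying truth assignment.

Pure literal: v7 appears only positively; assign v7 = True.
Branch on v1: take v1 = True.
  then v3 is forced to True.
The remaining clauses are satisfied by v2 = False, v4 = True, v5 = False, v6 = True, v8 = True.
Every clause has at least one true literal under this assignment.

v1=T, v2=F, v3=T, v4=T, v5=F, v6=T, v7=T, v8=T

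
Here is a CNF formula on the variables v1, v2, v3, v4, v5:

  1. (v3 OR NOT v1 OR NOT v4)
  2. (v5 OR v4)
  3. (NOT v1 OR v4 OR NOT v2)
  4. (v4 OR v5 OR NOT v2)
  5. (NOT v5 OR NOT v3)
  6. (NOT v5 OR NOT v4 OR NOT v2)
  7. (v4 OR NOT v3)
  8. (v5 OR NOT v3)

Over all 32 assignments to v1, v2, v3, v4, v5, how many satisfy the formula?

The models are:
  v1=F v2=F v3=F v4=F v5=T
  v1=F v2=F v3=F v4=T v5=F
  v1=F v2=F v3=F v4=T v5=T
  v1=F v2=T v3=F v4=F v5=T
  v1=F v2=T v3=F v4=T v5=F
  v1=T v2=F v3=F v4=F v5=T
That's 6 in total.

6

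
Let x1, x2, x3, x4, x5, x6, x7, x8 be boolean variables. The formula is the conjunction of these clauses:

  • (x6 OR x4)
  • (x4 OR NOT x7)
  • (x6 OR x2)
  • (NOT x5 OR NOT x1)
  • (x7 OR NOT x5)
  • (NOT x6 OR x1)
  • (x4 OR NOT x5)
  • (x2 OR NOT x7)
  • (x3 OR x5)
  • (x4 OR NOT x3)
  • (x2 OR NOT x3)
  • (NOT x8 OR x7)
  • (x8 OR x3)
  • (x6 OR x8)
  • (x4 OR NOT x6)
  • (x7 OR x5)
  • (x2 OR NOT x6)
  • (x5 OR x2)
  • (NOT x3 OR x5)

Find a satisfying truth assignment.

x1=False, x2=True, x3=False, x4=True, x5=True, x6=False, x7=True, x8=True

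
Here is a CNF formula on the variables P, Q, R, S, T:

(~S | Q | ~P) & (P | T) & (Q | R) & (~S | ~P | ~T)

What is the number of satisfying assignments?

14

Split on P, then Q.
  P=T, Q=T: R free; 3 ways for (S,T) × 2^1 = 6.
  P=T, Q=F: remaining (R,S,T) ∈ {(T,F,F); (T,F,T)} — 2.
  P=F, Q=T: remaining (R,S,T) ∈ {(F,F,T); (F,T,T); (T,F,T); (T,T,T)} — 4.
  P=F, Q=F: remaining (R,S,T) ∈ {(T,F,T); (T,T,T)} — 2.
Total: 6 + 2 + 4 + 2 = 14.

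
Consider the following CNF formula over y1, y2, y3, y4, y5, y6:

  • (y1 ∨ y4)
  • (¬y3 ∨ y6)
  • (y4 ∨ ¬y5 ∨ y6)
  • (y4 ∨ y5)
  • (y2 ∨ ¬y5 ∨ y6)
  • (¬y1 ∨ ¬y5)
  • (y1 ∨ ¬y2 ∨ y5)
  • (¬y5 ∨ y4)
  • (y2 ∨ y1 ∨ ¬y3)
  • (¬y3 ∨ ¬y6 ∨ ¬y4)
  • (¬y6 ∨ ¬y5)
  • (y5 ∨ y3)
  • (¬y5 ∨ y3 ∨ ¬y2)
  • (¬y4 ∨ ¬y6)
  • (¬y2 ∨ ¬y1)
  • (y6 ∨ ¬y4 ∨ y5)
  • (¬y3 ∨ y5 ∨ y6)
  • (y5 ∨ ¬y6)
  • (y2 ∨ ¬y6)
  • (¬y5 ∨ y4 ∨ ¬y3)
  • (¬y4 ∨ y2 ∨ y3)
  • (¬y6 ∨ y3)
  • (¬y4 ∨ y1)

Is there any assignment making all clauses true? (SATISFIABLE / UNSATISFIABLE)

UNSATISFIABLE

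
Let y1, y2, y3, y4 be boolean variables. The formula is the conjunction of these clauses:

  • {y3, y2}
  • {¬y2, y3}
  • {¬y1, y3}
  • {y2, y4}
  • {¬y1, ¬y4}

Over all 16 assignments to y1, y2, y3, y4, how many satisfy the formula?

4

The models are:
  y1=0 y2=0 y3=1 y4=1
  y1=0 y2=1 y3=1 y4=0
  y1=0 y2=1 y3=1 y4=1
  y1=1 y2=1 y3=1 y4=0
Count: 4.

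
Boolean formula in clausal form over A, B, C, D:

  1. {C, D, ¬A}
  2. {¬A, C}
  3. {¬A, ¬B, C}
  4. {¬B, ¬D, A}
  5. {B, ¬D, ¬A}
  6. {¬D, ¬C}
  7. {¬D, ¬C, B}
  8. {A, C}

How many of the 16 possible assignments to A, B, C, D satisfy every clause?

The models are:
  A=0 B=0 C=1 D=0
  A=0 B=1 C=1 D=0
  A=1 B=0 C=1 D=0
  A=1 B=1 C=1 D=0
Count: 4.

4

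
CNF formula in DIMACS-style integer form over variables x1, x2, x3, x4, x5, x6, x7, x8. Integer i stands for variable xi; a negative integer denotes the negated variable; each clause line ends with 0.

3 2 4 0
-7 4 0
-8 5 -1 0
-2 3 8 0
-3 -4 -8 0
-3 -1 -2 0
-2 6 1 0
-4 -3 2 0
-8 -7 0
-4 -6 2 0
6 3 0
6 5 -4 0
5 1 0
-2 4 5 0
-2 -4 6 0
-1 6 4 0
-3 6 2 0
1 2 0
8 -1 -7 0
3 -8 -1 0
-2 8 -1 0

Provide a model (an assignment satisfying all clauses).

Pure literal: x5 appears only positively; assign x5 = True.
Pure literal: x7 appears only negated; assign x7 = False.
Branch on x1: take x1 = False.
  then x2 is forced to True.
  then x6 is forced to True.
Try x3 = False.
  then x8 is forced to True.
x4 is now unconstrained; take x4 = False.
Every clause has at least one true literal under this assignment.

x1=F  x2=T  x3=F  x4=F  x5=T  x6=T  x7=F  x8=T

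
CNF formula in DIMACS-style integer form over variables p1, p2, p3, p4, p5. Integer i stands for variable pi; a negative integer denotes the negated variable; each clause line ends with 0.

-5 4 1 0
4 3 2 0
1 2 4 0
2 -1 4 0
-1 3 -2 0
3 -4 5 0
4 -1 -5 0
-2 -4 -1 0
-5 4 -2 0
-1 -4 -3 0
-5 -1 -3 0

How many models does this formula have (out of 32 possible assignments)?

Split on p4, then p1.
  p4=1, p1=1: remaining (p2,p3,p5) ∈ {(0,0,1)} — 1.
  p4=1, p1=0: p2 free; 3 ways for (p3,p5) × 2^1 = 6.
  p4=0, p1=1: remaining (p2,p3,p5) ∈ {(1,1,0)} — 1.
  p4=0, p1=0: remaining (p2,p3,p5) ∈ {(1,0,0); (1,1,0)} — 2.
Total: 1 + 6 + 1 + 2 = 10.

10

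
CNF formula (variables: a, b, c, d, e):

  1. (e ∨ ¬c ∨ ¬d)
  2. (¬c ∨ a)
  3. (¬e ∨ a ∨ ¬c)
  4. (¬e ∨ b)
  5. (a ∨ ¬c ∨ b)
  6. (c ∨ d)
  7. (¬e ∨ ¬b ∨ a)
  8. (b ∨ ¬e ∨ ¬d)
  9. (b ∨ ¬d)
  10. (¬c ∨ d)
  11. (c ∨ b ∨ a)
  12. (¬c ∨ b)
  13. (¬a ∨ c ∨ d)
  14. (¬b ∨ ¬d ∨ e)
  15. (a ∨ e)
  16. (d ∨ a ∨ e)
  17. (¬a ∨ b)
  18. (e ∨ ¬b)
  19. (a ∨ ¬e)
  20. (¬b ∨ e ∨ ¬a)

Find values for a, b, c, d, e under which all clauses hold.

a=True, b=True, c=True, d=True, e=True

Try a = True.
  then b is forced to True.
  then e is forced to True.
Try c = True.
  then d is forced to True.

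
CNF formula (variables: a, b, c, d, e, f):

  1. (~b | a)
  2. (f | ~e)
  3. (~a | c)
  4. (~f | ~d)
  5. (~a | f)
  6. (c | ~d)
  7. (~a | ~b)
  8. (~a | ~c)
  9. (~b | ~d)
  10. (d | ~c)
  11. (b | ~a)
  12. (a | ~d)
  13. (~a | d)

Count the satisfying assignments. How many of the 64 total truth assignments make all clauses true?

Satisfying assignments:
  a=0 b=0 c=0 d=0 e=0 f=0
  a=0 b=0 c=0 d=0 e=0 f=1
  a=0 b=0 c=0 d=0 e=1 f=1
That's 3 in total.

3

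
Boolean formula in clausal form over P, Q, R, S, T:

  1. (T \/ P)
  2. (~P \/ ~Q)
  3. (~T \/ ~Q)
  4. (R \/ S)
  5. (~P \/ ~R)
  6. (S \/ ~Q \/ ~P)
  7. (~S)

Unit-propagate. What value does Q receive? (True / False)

(~S) stands alone — S = False.
From (S \/ R) and S = False: R = True.
(~P \/ ~R): since R = True, the clause reduces to (~P). P = False.
(T \/ P): since P = False, the clause reduces to (T). T = True.
(~Q \/ ~T): since T = True, the clause reduces to (~Q). Q = False.

False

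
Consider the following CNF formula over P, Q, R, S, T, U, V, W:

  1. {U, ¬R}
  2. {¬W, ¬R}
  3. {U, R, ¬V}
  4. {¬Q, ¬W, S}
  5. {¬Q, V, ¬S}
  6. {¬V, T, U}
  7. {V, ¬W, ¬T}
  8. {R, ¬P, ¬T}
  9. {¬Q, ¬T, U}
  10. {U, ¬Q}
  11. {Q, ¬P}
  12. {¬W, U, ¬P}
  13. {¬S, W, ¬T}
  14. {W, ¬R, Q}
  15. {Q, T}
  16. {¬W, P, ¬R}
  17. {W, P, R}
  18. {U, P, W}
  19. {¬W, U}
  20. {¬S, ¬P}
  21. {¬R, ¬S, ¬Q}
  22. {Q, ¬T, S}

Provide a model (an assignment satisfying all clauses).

P = T  Q = T  R = T  S = F  T = F  U = T  V = F  W = F

Check each clause:
  1. {¬R, U} — U is true.
  2. {¬R, ¬W} — ¬W is true.
  3. {R, U, ¬V} — ¬V is true.
  4. {¬Q, S, ¬W} — ¬W is true.
  5. {¬S, ¬Q, V} — ¬S is true.
  6. {T, ¬V, U} — ¬V is true.
  7. {¬T, V, ¬W} — ¬W is true.
  8. {R, ¬P, ¬T} — R is true.
  9. {¬Q, ¬T, U} — ¬T is true.
  10. {U, ¬Q} — U is true.
  11. {¬P, Q} — Q is true.
  12. {¬W, ¬P, U} — ¬W is true.
  13. {W, ¬S, ¬T} — ¬T is true.
  14. {Q, W, ¬R} — Q is true.
  15. {Q, T} — Q is true.
  16. {¬W, ¬R, P} — ¬W is true.
  17. {R, P, W} — P is true.
  18. {P, W, U} — P is true.
  19. {U, ¬W} — ¬W is true.
  20. {¬S, ¬P} — ¬S is true.
  21. {¬R, ¬S, ¬Q} — ¬S is true.
  22. {S, Q, ¬T} — Q is true.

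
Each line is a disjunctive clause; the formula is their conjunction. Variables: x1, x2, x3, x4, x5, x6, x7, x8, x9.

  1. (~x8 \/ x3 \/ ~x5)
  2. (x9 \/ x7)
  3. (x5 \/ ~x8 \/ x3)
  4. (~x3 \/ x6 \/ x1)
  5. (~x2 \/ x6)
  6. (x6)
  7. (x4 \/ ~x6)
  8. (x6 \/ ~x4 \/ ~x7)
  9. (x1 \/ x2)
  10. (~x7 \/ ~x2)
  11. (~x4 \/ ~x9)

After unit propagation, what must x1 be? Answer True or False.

True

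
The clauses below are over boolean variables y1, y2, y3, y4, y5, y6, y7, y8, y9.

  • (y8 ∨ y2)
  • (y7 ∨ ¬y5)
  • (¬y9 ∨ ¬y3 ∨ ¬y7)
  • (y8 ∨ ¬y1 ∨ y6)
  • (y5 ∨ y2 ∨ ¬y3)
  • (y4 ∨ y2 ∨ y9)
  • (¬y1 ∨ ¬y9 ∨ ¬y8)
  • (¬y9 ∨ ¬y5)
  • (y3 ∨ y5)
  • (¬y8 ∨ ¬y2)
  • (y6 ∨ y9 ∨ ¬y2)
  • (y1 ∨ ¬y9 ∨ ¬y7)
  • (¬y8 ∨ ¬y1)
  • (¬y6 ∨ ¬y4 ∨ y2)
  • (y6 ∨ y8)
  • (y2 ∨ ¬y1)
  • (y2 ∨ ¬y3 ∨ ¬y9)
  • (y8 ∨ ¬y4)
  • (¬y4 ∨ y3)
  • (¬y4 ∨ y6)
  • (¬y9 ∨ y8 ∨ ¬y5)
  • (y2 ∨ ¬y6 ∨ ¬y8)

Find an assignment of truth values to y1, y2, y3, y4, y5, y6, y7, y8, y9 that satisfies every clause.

y1=T, y2=T, y3=T, y4=F, y5=F, y6=T, y7=T, y8=F, y9=F

Check each clause:
  1. (y8 ∨ y2) — y2 is true.
  2. (¬y5 ∨ y7) — ¬y5 is true.
  3. (¬y3 ∨ ¬y9 ∨ ¬y7) — ¬y9 is true.
  4. (y6 ∨ ¬y1 ∨ y8) — y6 is true.
  5. (¬y3 ∨ y2 ∨ y5) — y2 is true.
  6. (y4 ∨ y9 ∨ y2) — y2 is true.
  7. (¬y9 ∨ ¬y1 ∨ ¬y8) — ¬y8 is true.
  8. (¬y9 ∨ ¬y5) — ¬y5 is true.
  9. (y5 ∨ y3) — y3 is true.
  10. (¬y8 ∨ ¬y2) — ¬y8 is true.
  11. (y6 ∨ ¬y2 ∨ y9) — y6 is true.
  12. (¬y9 ∨ ¬y7 ∨ y1) — y1 is true.
  13. (¬y8 ∨ ¬y1) — ¬y8 is true.
  14. (¬y4 ∨ ¬y6 ∨ y2) — y2 is true.
  15. (y8 ∨ y6) — y6 is true.
  16. (y2 ∨ ¬y1) — y2 is true.
  17. (y2 ∨ ¬y3 ∨ ¬y9) — y2 is true.
  18. (¬y4 ∨ y8) — ¬y4 is true.
  19. (¬y4 ∨ y3) — y3 is true.
  20. (¬y4 ∨ y6) — ¬y4 is true.
  21. (¬y5 ∨ y8 ∨ ¬y9) — ¬y5 is true.
  22. (y2 ∨ ¬y8 ∨ ¬y6) — ¬y8 is true.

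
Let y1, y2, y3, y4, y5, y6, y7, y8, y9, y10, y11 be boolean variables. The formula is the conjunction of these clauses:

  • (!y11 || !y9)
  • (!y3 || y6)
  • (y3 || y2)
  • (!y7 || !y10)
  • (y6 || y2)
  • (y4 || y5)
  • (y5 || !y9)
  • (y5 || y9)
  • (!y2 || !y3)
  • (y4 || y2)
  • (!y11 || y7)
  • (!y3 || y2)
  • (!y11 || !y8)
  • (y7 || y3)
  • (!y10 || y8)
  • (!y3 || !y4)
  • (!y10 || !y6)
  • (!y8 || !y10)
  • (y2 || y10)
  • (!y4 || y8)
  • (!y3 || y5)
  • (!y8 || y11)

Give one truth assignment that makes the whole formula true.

y1=F, y2=T, y3=F, y4=F, y5=T, y6=T, y7=T, y8=F, y9=F, y10=F, y11=T

y5 occurs only positively in the remaining clauses — set y5 = True.
Branch on y2: take y2 = True.
  then y3 is forced to False.
  then y7 is forced to True.
  then y10 is forced to False.
Branch on y4: take y4 = False.
For the remaining variables, y1 = False, y6 = True, y8 = False, y9 = False, y11 = True works.
Check each clause:
  1. (!y9 || !y11) — !y9 is true.
  2. (!y3 || y6) — !y3 is true.
  3. (y3 || y2) — y2 is true.
  4. (!y10 || !y7) — !y10 is true.
  5. (y2 || y6) — y2 is true.
  6. (y5 || y4) — y5 is true.
  7. (!y9 || y5) — y5 is true.
  8. (y9 || y5) — y5 is true.
  9. (!y2 || !y3) — !y3 is true.
  10. (y2 || y4) — y2 is true.
  11. (!y11 || y7) — y7 is true.
  12. (y2 || !y3) — y2 is true.
  13. (!y8 || !y11) — !y8 is true.
  14. (y7 || y3) — y7 is true.
  15. (y8 || !y10) — !y10 is true.
  16. (!y4 || !y3) — !y4 is true.
  17. (!y10 || !y6) — !y10 is true.
  18. (!y8 || !y10) — !y8 is true.
  19. (y10 || y2) — y2 is true.
  20. (!y4 || y8) — !y4 is true.
  21. (y5 || !y3) — y5 is true.
  22. (!y8 || y11) — !y8 is true.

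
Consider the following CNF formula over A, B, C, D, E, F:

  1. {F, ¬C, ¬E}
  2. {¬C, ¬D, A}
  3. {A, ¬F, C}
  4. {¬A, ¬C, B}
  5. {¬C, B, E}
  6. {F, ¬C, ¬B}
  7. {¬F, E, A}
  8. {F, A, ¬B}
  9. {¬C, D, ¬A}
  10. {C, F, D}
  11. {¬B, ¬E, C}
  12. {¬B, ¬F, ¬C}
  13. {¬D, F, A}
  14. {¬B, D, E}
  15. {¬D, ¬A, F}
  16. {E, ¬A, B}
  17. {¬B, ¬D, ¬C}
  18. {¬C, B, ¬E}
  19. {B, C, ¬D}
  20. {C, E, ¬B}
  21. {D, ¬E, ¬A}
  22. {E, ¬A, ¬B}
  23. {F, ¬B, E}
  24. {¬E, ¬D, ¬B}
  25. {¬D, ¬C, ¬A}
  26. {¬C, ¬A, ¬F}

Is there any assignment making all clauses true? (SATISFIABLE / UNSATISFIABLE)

UNSATISFIABLE

C = True:
  A = True:
    propagation gives B=True, F=True; an empty clause results — contradiction.
  A = False:
    B = True:
      propagation gives F=True; contradiction.
    B = False:
      propagation gives E=True; contradiction.
C = False:
  B = True:
    propagation gives E=False; an empty clause results — contradiction.
  B = False:
    propagation gives D=False, F=True, A=True, E=True; an empty clause results — contradiction.
Every branch closes, so no satisfying assignment exists.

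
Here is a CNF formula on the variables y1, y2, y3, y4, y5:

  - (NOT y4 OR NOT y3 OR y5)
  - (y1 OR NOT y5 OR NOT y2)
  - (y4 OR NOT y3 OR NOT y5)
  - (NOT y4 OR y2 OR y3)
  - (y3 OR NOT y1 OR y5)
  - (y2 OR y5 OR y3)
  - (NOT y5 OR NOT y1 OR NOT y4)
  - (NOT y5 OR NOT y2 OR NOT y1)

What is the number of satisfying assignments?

Case analysis on y5 and y3:
  y5=T, y3=T: remaining (y1,y2,y4) ∈ {(F,F,T)} — 1.
  y5=T, y3=F: remaining (y1,y2,y4) ∈ {(F,F,F); (T,F,F)} — 2.
  y5=F, y3=T: remaining (y1,y2,y4) ∈ {(F,F,F); (F,T,F); (T,F,F); (T,T,F)} — 4.
  y5=F, y3=F: remaining (y1,y2,y4) ∈ {(F,T,F); (F,T,T)} — 2.
Total: 1 + 2 + 4 + 2 = 9.

9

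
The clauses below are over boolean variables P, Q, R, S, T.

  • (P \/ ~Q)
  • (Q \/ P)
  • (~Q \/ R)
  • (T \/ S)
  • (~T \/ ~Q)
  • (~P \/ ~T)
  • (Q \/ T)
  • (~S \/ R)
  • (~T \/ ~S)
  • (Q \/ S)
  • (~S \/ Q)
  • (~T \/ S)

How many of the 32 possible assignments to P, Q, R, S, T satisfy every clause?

Satisfying assignments:
  P=1 Q=1 R=1 S=1 T=0
Count: 1.

1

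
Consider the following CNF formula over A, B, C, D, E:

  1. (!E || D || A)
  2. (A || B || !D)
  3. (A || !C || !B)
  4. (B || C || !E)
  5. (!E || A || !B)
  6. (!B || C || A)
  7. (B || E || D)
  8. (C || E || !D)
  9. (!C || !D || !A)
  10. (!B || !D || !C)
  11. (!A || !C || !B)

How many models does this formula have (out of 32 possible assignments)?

4

The models are:
  A=T B=F C=T D=F E=T
  A=T B=T C=F D=F E=F
  A=T B=T C=F D=F E=T
  A=T B=T C=F D=T E=T
Count: 4.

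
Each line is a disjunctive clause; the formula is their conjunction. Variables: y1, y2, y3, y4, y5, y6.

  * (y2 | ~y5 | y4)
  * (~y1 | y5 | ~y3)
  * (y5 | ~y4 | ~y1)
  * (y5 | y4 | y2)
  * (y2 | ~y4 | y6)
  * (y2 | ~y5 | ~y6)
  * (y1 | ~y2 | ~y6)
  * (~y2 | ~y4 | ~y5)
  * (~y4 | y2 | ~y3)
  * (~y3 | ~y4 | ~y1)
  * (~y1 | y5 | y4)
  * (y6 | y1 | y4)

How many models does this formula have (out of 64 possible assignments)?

7

Case analysis on y4 and y2:
  y4=T, y2=T: remaining (y1,y3,y5,y6) ∈ {(F,F,F,F); (F,T,F,F)} — 2.
  y4=T, y2=F: remaining (y1,y3,y5,y6) ∈ {(F,F,F,T)} — 1.
  y4=F, y2=T: remaining (y1,y3,y5,y6) ∈ {(T,F,T,F); (T,F,T,T); (T,T,T,F); (T,T,T,T)} — 4.
  y4=F, y2=F: a clause becomes empty — 0.
Total: 2 + 1 + 4 + 0 = 7.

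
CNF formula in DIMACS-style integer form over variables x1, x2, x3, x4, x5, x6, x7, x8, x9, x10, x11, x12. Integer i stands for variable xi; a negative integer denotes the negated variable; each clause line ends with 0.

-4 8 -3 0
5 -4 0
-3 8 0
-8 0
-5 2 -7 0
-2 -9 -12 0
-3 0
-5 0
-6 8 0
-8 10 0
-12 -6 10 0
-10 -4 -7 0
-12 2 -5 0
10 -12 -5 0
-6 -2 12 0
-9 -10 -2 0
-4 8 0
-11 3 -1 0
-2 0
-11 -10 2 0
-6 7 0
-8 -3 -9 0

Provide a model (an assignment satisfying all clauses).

x1=False  x2=False  x3=False  x4=False  x5=False  x6=False  x7=True  x8=False  x9=False  x10=False  x11=True  x12=False

Check each clause:
  1. (x8 ∨ ¬x3 ∨ ¬x4) — ¬x4 is true.
  2. (x5 ∨ ¬x4) — ¬x4 is true.
  3. (¬x3 ∨ x8) — ¬x3 is true.
  4. (¬x8) — ¬x8 is true.
  5. (x2 ∨ ¬x5 ∨ ¬x7) — ¬x5 is true.
  6. (¬x12 ∨ ¬x9 ∨ ¬x2) — ¬x12 is true.
  7. (¬x3) — ¬x3 is true.
  8. (¬x5) — ¬x5 is true.
  9. (x8 ∨ ¬x6) — ¬x6 is true.
  10. (x10 ∨ ¬x8) — ¬x8 is true.
  11. (¬x12 ∨ ¬x6 ∨ x10) — ¬x6 is true.
  12. (¬x7 ∨ ¬x10 ∨ ¬x4) — ¬x4 is true.
  13. (x2 ∨ ¬x5 ∨ ¬x12) — ¬x5 is true.
  14. (¬x5 ∨ x10 ∨ ¬x12) — ¬x5 is true.
  15. (x12 ∨ ¬x2 ∨ ¬x6) — ¬x6 is true.
  16. (¬x10 ∨ ¬x2 ∨ ¬x9) — ¬x9 is true.
  17. (¬x4 ∨ x8) — ¬x4 is true.
  18. (x3 ∨ ¬x11 ∨ ¬x1) — ¬x1 is true.
  19. (¬x2) — ¬x2 is true.
  20. (¬x11 ∨ ¬x10 ∨ x2) — ¬x10 is true.
  21. (¬x6 ∨ x7) — ¬x6 is true.
  22. (¬x8 ∨ ¬x9 ∨ ¬x3) — ¬x8 is true.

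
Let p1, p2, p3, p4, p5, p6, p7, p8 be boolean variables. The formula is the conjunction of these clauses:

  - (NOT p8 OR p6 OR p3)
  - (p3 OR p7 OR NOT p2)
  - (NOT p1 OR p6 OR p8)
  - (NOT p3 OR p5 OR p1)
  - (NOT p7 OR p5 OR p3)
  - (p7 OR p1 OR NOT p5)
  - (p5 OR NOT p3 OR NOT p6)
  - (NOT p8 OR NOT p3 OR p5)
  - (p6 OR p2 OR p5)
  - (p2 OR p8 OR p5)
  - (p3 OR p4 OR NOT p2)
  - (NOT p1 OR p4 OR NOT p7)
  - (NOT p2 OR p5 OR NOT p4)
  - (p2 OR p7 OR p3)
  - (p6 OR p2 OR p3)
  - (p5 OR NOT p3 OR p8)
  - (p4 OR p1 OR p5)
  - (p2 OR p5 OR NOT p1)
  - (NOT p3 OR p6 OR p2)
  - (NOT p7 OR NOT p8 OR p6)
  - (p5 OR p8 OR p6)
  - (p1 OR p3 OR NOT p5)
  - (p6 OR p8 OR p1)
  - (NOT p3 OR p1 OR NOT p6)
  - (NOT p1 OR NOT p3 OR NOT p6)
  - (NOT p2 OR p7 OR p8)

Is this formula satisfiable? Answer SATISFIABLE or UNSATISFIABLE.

Branch on p1: take p1 = True.
Set p2 = False and propagate.
  then p5 is forced to True.
For the remaining variables, p3 = False, p4 = True, p6 = True, p7 = True, p8 = False works.
Every clause has at least one true literal under this assignment.
So p1=True, p2=False, p3=False, p4=True, p5=True, p6=True, p7=True, p8=False is a satisfying assignment.

SATISFIABLE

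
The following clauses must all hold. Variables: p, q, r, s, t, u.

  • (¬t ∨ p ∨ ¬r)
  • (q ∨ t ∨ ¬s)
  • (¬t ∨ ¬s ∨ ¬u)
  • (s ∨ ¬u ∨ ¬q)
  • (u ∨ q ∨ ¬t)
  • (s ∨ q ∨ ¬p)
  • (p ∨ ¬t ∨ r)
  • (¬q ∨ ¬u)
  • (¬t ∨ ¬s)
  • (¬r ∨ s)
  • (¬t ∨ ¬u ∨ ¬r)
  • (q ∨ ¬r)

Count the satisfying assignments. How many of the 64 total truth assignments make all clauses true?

9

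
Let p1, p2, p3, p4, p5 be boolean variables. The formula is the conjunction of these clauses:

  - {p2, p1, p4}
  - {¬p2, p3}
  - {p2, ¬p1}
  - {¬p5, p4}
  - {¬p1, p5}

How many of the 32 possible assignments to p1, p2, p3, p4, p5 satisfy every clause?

8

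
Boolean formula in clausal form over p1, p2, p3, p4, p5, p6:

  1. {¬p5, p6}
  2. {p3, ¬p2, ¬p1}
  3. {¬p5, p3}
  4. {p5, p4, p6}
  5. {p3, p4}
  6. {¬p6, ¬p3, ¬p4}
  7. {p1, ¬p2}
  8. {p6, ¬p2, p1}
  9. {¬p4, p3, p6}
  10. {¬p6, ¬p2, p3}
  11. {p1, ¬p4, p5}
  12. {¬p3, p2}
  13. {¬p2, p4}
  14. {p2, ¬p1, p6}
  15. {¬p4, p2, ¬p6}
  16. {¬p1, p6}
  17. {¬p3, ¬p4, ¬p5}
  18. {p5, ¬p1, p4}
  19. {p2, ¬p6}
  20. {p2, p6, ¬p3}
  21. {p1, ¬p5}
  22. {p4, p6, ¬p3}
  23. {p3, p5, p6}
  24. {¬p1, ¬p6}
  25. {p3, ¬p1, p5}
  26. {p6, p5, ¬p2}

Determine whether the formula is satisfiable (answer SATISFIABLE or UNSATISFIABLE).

p6 = True:
  propagation gives p2=True, p1=True; an empty clause results — contradiction.
p6 = False:
  propagation gives p5=False, p4=True, p3=True, p1=True; an empty clause results — contradiction.
Every branch closes, so no satisfying assignment exists.

UNSATISFIABLE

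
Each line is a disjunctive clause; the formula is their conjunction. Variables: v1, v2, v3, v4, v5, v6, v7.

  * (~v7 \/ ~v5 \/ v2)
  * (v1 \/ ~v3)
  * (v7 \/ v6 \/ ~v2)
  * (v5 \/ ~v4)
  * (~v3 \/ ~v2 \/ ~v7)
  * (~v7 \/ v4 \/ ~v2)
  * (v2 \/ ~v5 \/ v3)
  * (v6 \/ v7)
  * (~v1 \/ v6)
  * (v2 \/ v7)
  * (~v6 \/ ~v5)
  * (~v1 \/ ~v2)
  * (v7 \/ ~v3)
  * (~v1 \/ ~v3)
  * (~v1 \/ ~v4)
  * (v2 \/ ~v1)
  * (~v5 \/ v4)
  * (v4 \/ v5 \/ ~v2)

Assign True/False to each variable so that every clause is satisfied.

v1=0, v2=0, v3=0, v4=0, v5=0, v6=0, v7=1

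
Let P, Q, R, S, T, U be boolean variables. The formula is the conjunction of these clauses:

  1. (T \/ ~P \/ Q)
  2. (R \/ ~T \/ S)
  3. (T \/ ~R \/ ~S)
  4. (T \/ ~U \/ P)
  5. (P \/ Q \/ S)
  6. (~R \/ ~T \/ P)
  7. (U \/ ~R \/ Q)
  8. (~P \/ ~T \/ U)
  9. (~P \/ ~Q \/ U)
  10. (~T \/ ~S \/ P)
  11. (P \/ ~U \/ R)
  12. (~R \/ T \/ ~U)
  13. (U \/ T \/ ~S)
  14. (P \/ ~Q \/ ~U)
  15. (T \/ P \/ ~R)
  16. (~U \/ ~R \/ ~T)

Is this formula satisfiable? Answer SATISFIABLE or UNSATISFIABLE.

SATISFIABLE

Try P = True.
For the remaining variables, Q = True, R = False, S = False, T = False, U = True works.
So P=True, Q=True, R=False, S=False, T=False, U=True is a satisfying assignment.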